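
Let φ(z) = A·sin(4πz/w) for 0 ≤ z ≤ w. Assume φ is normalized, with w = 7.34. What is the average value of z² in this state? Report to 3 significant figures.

⟨z^2⟩ ≈ 17.8

The expectation value is the |φ|²-weighted average of z^2: ∫ z^2|φ|² dz.
Evaluating both integrals, ⟨z²⟩ = -w^2/(32·π^2) + w^2/3.
Putting w = 7.34 gives 17.79.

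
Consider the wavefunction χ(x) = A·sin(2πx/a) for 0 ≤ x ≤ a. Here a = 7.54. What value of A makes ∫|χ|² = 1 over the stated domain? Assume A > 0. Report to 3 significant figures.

Normalization requires ∫|χ|² dx = 1, integrated from 0 to a.
Using sin²θ = (1 − cos 2θ)/2, carrying out the integral gives A² · a/2.
Setting this equal to 1 gives A² = 1/(a/2).
Substituting a = 7.54 gives A² = 0.2653, so A = 0.5150.

A ≈ 0.515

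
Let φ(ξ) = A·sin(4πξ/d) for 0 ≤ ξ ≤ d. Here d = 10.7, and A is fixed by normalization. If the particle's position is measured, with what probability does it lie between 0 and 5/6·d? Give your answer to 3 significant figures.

|φ|² is the probability density, so P = ∫_{0}^{5/6·d} |φ|² dξ.
With A² fixed by ∫|φ|² = 1, i.e. A² = (d/2)^(−1), substitute and integrate.
Substituting u = ξ/d, A² and the length scale cancel in the ratio: P = ∫_{0}^{5/6} sin(4·π·u)^2 du / ∫_{0}^{1} sin(4·π·u)^2 du.
Using ∫ sin(4·π·u)^2 du = u/2 - sin(4·π·u)·cos(4·π·u)/(8·π), the numerator is -√(3)/(32·π) + 5/12 and the denominator is 1/2.
Taking the ratio, P = -√(3)/(16·π) + 5/6.

P ≈ 0.799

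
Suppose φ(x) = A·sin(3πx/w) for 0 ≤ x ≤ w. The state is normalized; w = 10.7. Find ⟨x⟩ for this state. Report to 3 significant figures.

⟨x⟩ ≈ 5.35

By definition ⟨x⟩ = ∫ x |φ(x)|² dx.
Since the A² factors cancel between numerator and denominator, ⟨x⟩ = w/2.
With w = 10.7, ⟨x⟩ = 5.350.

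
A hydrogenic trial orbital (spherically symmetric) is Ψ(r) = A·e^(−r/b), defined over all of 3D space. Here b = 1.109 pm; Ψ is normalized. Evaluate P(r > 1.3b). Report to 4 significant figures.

P ≈ 0.5184

P = ∫ |Ψ|² 4πr² dr over r > 1.3b.
A² is fixed by ∫₀^∞ 4πr²|Ψ|² dr = 1, i.e. A² = (π·b^3)^(−1).
In terms of u = r/b (A², 4π and the length scale all cancel between numerator and denominator), P = [∫_{1.3}^{∞} u^2·e^(-2·u) du] / [∫_{0}^{∞} u^2·e^(-2·u) du].
Using ∫ u^2·e^(-2·u) du = -(2·u^2 + 2·u + 1)·e^(-2·u)/4, the numerator is 349·e^(-13/5)/200 and the denominator is 1/4.
Taking the ratio yields P = 0.51843.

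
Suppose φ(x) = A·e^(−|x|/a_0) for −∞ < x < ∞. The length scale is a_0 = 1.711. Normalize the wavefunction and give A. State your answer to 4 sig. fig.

Normalization requires ∫|φ|² dx = 1, integrated from −∞ to ∞.
With φ = A·e^(−|x|/a_0), the integral evaluates to A²·[a_0].
So A² = (a_0)^(−1).
Substituting a_0 = 1.711 gives A² = 0.58445, so A = 0.76450.

A ≈ 0.7645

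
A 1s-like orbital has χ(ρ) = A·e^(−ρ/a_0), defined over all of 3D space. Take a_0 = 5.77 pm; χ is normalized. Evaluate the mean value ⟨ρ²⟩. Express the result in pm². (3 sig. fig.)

⟨ρ^2⟩ ≈ 99.9 pm^2

The expectation value is the |χ|²-weighted average of ρ^2: ∫ ρ^2|χ|² 4πρ² dρ.
Recall ∫₀^∞ ρ^m e^(−ρ/β) dρ = m!·β^(m+1), the ratio of the moment integral to the normalization integral gives ⟨ρ²⟩ = 3·a_0^2.
With a_0 = 5.77, ⟨ρ^2⟩ = 99.88.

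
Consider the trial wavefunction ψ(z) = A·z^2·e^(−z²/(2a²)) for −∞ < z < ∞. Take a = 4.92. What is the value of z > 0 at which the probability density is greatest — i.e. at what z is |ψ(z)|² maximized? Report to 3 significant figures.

z ≈ 6.96

Set d/dz [|ψ(z)|²] = 0 and solve for z > 0.
This gives z = √(2)·a.
With a = 4.92, the value of z > 0 at which the probability density is greatest is 6.958.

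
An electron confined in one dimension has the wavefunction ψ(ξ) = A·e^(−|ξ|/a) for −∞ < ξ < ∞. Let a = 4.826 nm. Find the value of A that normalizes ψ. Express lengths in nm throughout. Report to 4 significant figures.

A ≈ 0.4552 nm^(-1/2)

Require ∫ |ψ|² dξ = 1 over the whole domain.
Carrying out the integral gives A² · a.
Substituting a = 4.826 gives A² = 0.20721, so A = 0.45520.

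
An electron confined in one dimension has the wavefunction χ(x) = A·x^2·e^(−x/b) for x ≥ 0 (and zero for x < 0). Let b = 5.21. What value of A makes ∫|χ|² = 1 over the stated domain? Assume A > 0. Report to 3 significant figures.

We need A² ∫|f|² dx = 1, taking the integral from 0 to ∞.
Carrying out the integral gives A² · 3·b^5/4.
Setting this equal to 1 gives A² = 1/(3·b^5/4).
With b = 5.21: A² = 0.0003473 and A = 0.01864.

A ≈ 0.0186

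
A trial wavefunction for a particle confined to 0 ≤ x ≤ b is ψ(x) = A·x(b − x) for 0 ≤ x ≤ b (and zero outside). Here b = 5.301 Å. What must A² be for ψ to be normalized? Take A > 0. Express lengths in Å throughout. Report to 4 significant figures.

A^2 ≈ 0.007167 Å^(-5)

Require ∫ |ψ|² dx = 1 over the whole domain.
The integral (without the A² prefactor) comes out to b^5/30.
Setting this equal to 1 gives A² = 1/(b^5/30).
With b = 5.301: A² = 0.0071669 and A = 0.084658.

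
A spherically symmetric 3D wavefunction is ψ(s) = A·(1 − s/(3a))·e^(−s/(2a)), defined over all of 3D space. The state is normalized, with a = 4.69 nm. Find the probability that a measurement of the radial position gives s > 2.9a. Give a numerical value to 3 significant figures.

P ≈ 0.647

P = ∫ |ψ|² 4πs² ds over s > 2.9a.
The full normalization integral is A²·[8·π·a^3/3] = 1, fixing A².
Let u = s/a; then A², 4π and the length scale all cancel, so P = ∫_{2.9}^{∞} u^2·(1 - u/3)^2·e^(-u) du ÷ ∫_{0}^{∞} u^2·(1 - u/3)^2·e^(-u) du.
Using ∫ u^2·(1 - u/3)^2·e^(-u) du = (-u^4 + 2·u^3 - 3·u^2 - 6·u - 6)·e^(-u)/9, the numerator is ≈ 0.43150 and the denominator is 2/3.
Taking the ratio yields P = 0.6473.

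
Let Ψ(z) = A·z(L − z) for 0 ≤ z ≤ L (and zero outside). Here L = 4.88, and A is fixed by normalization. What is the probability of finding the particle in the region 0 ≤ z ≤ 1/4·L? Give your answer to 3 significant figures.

P ≈ 0.104

The probability is P = ∫ |Ψ|² dz over [0, 1/4·L].
Since A² = 1/(L^5/30), this is the region integral divided by the full normalization integral.
In terms of u = z/L (A² and the length scale cancel between numerator and denominator), P = [∫_{0}^{1/4} u^2·(1 - u)^2 du] / [∫_{0}^{1} u^2·(1 - u)^2 du].
With ∫ u^2·(1 - u)^2 du = u^3·(6·u^2 - 15·u + 10)/30 + C, the region integral is ≈ 0.0034505 and the full one is 1/30.
Evaluating gives P = 53/512.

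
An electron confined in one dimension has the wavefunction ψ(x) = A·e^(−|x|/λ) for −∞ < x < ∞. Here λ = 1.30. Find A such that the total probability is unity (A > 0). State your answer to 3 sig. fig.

A ≈ 0.877

We need A² ∫|f|² dx = 1, taking the integral from −∞ to ∞.
The integral (without the A² prefactor) comes out to λ.
So A² = (λ)^(−1).
Substituting λ = 1.30 gives A² = 0.7692, so A = 0.8771.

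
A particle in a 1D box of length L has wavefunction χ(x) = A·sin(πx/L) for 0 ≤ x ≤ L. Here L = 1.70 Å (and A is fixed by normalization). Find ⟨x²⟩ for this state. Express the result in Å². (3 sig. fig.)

The expectation value is the |χ|²-weighted average of x^2: ∫ x^2|χ|² dx.
Since the A² factors cancel between numerator and denominator, ⟨x²⟩ = -L^2/(2·π^2) + L^2/3.
With L = 1.70, ⟨x^2⟩ = 0.8169.

⟨x^2⟩ ≈ 0.817 Å^2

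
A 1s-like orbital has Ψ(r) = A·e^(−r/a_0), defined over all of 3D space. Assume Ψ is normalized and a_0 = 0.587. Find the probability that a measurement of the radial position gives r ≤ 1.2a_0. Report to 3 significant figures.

With dV = 4πr²dr, the probability is ∫|Ψ|² dV over r ≤ 1.2a_0.
The full normalization integral is A²·[π·a_0^3] = 1, fixing A².
Let u = r/a_0; then A², 4π and the length scale all cancel, so P = ∫_{0}^{1.2} u^2·e^(-2·u) du ÷ ∫_{0}^{∞} u^2·e^(-2·u) du.
With ∫ u^2·e^(-2·u) du = -(2·u^2 + 2·u + 1)·e^(-2·u)/4 + C, the region integral is 1/4 - 157·e^(-12/5)/100 and the full one is 1/4.
Taking the ratio yields P = 0.4303.

P ≈ 0.430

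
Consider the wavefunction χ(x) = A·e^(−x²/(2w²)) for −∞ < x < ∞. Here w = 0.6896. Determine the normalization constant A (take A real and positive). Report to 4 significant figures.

Normalization requires ∫|χ|² dx = 1, integrated from −∞ to ∞.
Carrying out the integral gives A² · √(π)·w.
So A² = (√(π)·w)^(−1).
Substituting w = 0.6896 gives A² = 0.81814, so A = 0.90451.

A ≈ 0.9045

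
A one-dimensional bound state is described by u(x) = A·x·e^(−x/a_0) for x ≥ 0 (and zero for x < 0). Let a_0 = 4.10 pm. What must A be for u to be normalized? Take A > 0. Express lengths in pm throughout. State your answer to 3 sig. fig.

A ≈ 0.241 pm^(-3/2)

We need A² ∫|f|² dx = 1, taking the integral from 0 to ∞.
With ∫₀^∞ x^2 e^(−αx) dx = 2!/α^3, carrying out the integral gives A² · a_0^3/4.
Substituting a_0 = 4.10 gives A² = 0.05804, so A = 0.2409.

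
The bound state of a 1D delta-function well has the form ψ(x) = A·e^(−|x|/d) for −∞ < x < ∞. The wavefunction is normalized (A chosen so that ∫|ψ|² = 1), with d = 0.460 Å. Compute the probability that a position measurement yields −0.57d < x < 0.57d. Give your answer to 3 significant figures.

P = ∫_{−0.57d}^{0.57d} |ψ(x)|² dx.
Since A² = 1/(d), this is the region integral divided by the full normalization integral.
Both integrals are even about x = 0, so only the x ≥ 0 halves are needed (the factors of 2 cancel). Let u = x/d; then A² and the length scale cancel, so P = ∫_{0}^{0.57} e^(-2·u) du ÷ ∫_{0}^{∞} e^(-2·u) du.
With ∫ e^(-2·u) du = -e^(-2·u)/2 + C, the region integral is 1/2 - e^(-57/50)/2 and the full one is 1/2.
This works out to P = 0.6802.

P ≈ 0.680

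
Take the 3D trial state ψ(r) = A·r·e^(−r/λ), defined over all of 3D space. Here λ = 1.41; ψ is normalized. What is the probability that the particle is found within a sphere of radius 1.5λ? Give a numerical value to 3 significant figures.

P = ∫ |ψ|² 4πr² dr over r ≤ 1.5λ.
Normalization gives A² = 1/(3·π·λ^5).
Let u = r/λ; then A², 4π and the length scale all cancel, so P = ∫_{0}^{1.5} u^4·e^(-2·u) du ÷ ∫_{0}^{∞} u^4·e^(-2·u) du.
Using ∫ u^4·e^(-2·u) du = -(u^4/2 + u^3 + 3·u^2/2 + 3·u/2 + 3/4)·e^(-2·u), the numerator is 3/4 - 393·e^(-3)/32 and the denominator is 3/4.
This evaluates to P = 0.1847.

P ≈ 0.185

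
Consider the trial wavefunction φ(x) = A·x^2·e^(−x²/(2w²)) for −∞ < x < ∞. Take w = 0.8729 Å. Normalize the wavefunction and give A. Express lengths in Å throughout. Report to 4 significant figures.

Normalization requires ∫|φ|² dx = 1, integrated from −∞ to ∞.
∫|φ|² dx = A²·(3·√(π)·w^5/4).
Setting this equal to 1 gives A² = 1/(3·√(π)·w^5/4).
Substituting w = 0.8729 gives A² = 1.4844, so A = 1.2183.

A ≈ 1.218 Å^(-5/2)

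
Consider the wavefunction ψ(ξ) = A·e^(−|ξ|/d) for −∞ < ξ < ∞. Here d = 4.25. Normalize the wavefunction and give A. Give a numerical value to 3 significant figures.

A ≈ 0.485

We need A² ∫|f|² dξ = 1, taking the integral from −∞ to ∞.
Carrying out the integral gives A² · d.
Hence A² = 1/[d].
Substituting d = 4.25 gives A² = 0.2353, so A = 0.4851.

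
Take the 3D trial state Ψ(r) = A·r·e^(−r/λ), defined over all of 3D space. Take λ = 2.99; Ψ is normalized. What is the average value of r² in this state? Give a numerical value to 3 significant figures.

⟨r²⟩ = ∫ r^2 |Ψ|² 4πr² dr over the full domain.
Using ∫₀^∞ rⁿ e^(−αr) dr = n!/αⁿ⁺¹, evaluating both integrals, ⟨r²⟩ = 15·λ^2/2.
With λ = 2.99, ⟨r^2⟩ = 67.05.

⟨r^2⟩ ≈ 67.1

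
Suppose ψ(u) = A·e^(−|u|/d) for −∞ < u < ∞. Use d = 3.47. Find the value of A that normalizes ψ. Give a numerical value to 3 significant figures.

We need A² ∫|f|² du = 1, taking the integral from −∞ to ∞.
Recall ∫₀^∞ u^m e^(−u/β) du = m!·β^(m+1), carrying out the integral gives A² · d.
Hence A² = 1/[d].
With d = 3.47: A² = 0.2882 and A = 0.5368.

A ≈ 0.537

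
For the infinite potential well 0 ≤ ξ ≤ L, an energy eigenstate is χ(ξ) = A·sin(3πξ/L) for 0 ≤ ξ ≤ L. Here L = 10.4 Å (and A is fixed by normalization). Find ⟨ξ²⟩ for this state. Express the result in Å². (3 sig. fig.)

⟨ξ^2⟩ ≈ 35.4 Å^2

⟨ξ²⟩ = ∫ ξ^2 |χ|² dξ over the full domain.
Using sin²θ = (1 − cos 2θ)/2, the ratio of the moment integral to the normalization integral gives ⟨ξ²⟩ = -L^2/(18·π^2) + L^2/3.
Putting L = 10.4 gives 35.44.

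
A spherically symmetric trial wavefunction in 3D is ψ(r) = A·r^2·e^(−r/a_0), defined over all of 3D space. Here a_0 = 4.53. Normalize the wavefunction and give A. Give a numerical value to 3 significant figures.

A ≈ 0.000601

Normalization requires ∫|ψ|² 4πr² dr = 1, integrated from 0 to ∞.
The angular integral contributes 4π, leaving ∫₀^∞ r²|ψ|² dr.
With ψ = A·r^2·e^(−r/a_0), the integral evaluates to A²·[45·π·a_0^7/2].
So A² = (45·π·a_0^7/2)^(−1).
Plugging in a_0 = 4.53 yields A = 0.0006012.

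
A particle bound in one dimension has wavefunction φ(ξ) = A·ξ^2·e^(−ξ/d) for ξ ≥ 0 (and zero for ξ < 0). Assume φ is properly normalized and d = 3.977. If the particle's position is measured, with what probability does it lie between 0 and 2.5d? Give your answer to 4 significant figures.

The probability is P = ∫ |φ|² dξ over [0, 2.5d].
The normalization integral ∫|φ|²dξ over the whole domain equals 3·d^5/4·A², and A² cancels in the ratio.
In terms of u = ξ/d (A² and the length scale cancel between numerator and denominator), P = [∫_{0}^{2.5} u^4·e^(-2·u) du] / [∫_{0}^{∞} u^4·e^(-2·u) du].
Using ∫ u^4·e^(-2·u) du = -(u^4/2 + u^3 + 3·u^2/2 + 3·u/2 + 3/4)·e^(-2·u), the numerator is 3/4 - 1569·e^(-5)/32 and the denominator is 3/4.
Evaluating gives P = 0.55951.

P ≈ 0.5595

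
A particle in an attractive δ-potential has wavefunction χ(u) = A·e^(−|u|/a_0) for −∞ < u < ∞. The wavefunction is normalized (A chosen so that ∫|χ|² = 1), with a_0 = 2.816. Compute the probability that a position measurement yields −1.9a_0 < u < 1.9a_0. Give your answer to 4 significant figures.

The probability is P = ∫ |χ|² du over [−1.9a_0, 1.9a_0].
With A² fixed by ∫|χ|² = 1, i.e. A² = (a_0)^(−1), substitute and integrate.
By symmetry take twice the u ≥ 0 contribution in numerator and denominator; the 2's cancel. Let t = u/a_0; then A² and the length scale cancel, so P = ∫_{0}^{1.9} e^(-2·t) dt ÷ ∫_{0}^{∞} e^(-2·t) dt.
With ∫ e^(-2·t) dt = -e^(-2·t)/2 + C, the region integral is 1/2 - e^(-19/5)/2 and the full one is 1/2.
This works out to P = 0.97763.

P ≈ 0.9776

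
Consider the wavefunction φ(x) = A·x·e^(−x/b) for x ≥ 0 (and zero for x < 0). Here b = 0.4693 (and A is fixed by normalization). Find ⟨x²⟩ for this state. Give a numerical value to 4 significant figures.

⟨x^2⟩ ≈ 0.6607

By definition ⟨x²⟩ = ∫ x^2 |φ(x)|² dx.
Recall ∫₀^∞ x^m e^(−x/β) dx = m!·β^(m+1), since the A² factors cancel between numerator and denominator, ⟨x²⟩ = 3·b^2.
With b = 0.4693, ⟨x^2⟩ = 0.66073.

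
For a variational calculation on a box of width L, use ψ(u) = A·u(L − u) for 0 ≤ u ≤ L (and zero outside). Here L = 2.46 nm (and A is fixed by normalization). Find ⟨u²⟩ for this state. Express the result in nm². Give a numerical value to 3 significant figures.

⟨u^2⟩ ≈ 1.73 nm^2

By definition ⟨u²⟩ = ∫ u^2 |ψ(u)|² du.
The ratio of the moment integral to the normalization integral gives ⟨u²⟩ = 2·L^2/7.
With L = 2.46, ⟨u^2⟩ = 1.729.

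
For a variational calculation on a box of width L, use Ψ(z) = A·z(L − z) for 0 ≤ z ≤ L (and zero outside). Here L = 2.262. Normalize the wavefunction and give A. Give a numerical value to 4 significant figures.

Require ∫ |Ψ|² dz = 1 over the whole domain.
Expanding the polynomial and integrating term by term, with Ψ = A·z(L − z), the integral evaluates to A²·[L^5/30].
Plugging in L = 2.262 yields A = 0.71175.

A ≈ 0.7118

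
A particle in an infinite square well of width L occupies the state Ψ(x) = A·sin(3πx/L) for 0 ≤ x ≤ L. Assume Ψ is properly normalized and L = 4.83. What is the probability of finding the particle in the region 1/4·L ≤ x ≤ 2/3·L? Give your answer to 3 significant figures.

P ≈ 0.364

P = ∫_{1/4·L}^{2/3·L} |Ψ(x)|² dx.
The normalization integral ∫|Ψ|²dx over the whole domain equals L/2·A², and A² cancels in the ratio.
In terms of u = x/L (A² and the length scale cancel between numerator and denominator), P = [∫_{1/4}^{2/3} sin(3·π·u)^2 du] / [∫_{0}^{1} sin(3·π·u)^2 du].
Using ∫ sin(3·π·u)^2 du = u/2 - sin(6·π·u)/(12·π), the numerator is 5/24 - 1/(12·π) and the denominator is 1/2.
Taking the ratio, P = (-2 + 5·π)/(12·π).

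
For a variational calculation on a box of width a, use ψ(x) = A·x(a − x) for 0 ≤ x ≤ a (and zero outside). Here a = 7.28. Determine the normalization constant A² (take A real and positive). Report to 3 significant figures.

The normalization condition is ∫|ψ|² dx = 1 from 0 to a.
Carrying out the integral gives A² · a^5/30.
Hence A² = 1/[a^5/30].
With a = 7.28: A² = 0.001467 and A = 0.03830.

A^2 ≈ 0.00147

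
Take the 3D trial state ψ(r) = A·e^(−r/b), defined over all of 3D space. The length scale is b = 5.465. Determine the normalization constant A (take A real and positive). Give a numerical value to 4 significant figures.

A ≈ 0.04416

Require ∫ |ψ|² 4πr² dr = 1 over the whole domain.
In 3D with spherical symmetry the volume element is 4πr² dr.
Recall ∫₀^∞ r^m e^(−r/β) dr = m!·β^(m+1), the integral (without the A² prefactor) comes out to π·b^3.
With b = 5.465: A² = 0.0019502 and A = 0.044161.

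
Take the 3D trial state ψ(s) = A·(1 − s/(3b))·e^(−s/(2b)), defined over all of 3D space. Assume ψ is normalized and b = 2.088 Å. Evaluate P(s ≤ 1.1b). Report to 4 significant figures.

P = ∫ |ψ|² 4πs² ds over s ≤ 1.1b.
The full normalization integral is A²·[8·π·b^3/3] = 1, fixing A².
In terms of u = s/b (A², 4π and the length scale all cancel between numerator and denominator), P = [∫_{0}^{1.1} u^2·(1 - u/3)^2·e^(-u) du] / [∫_{0}^{∞} u^2·(1 - u/3)^2·e^(-u) du].
Using ∫ u^2·(1 - u/3)^2·e^(-u) du = (-u^4 + 2·u^3 - 3·u^2 - 6·u - 6)·e^(-u)/9, the numerator is ≈ 0.110694 and the denominator is 2/3.
The region integral divided by the full integral gives P = 0.16604.

P ≈ 0.1660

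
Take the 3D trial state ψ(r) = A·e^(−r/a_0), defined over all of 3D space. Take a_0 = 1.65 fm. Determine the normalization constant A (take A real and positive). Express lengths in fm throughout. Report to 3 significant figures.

A ≈ 0.266 fm^(-3/2)

The normalization condition is ∫|ψ|² 4πr² dr = 1 from 0 to ∞.
The angular integral contributes 4π, leaving ∫₀^∞ r²|ψ|² dr.
With ∫₀^∞ r^2 e^(−αr) dr = 2!/α^3, the integral (without the A² prefactor) comes out to π·a_0^3.
Substituting a_0 = 1.65 gives A² = 0.07086, so A = 0.2662.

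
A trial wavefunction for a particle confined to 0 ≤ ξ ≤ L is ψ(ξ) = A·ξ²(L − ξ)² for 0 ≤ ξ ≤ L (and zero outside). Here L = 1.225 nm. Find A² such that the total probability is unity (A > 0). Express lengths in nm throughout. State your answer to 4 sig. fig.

Require ∫ |ψ|² dξ = 1 over the whole domain.
Expanding the polynomial and integrating term by term, with ψ = A·ξ²(L − ξ)², the integral evaluates to A²·[L^9/630].
So A² = (L^9/630)^(−1).
Substituting L = 1.225 gives A² = 101.42, so A = 10.071.

A^2 ≈ 101.4 nm^(-9)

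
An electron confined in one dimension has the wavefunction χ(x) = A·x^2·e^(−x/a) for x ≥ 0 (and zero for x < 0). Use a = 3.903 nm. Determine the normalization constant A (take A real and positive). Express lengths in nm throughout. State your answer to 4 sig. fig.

A ≈ 0.03837 nm^(-5/2)

We need A² ∫|f|² dx = 1, taking the integral from 0 to ∞.
Recall ∫₀^∞ x^m e^(−x/β) dx = m!·β^(m+1), carrying out the integral gives A² · 3·a^5/4.
Setting this equal to 1 gives A² = 1/(3·a^5/4).
Plugging in a = 3.903 yields A = 0.038368.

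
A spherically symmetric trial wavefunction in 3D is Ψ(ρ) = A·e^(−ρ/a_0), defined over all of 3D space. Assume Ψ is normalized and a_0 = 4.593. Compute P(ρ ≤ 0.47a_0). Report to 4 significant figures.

P ≈ 0.06960

Integrate the radial probability density 4πρ²|Ψ|² over ρ ≤ 0.47a_0.
A² is fixed by ∫₀^∞ 4πρ²|Ψ|² dρ = 1, i.e. A² = (π·a_0^3)^(−1).
In terms of u = ρ/a_0 (A², 4π and the length scale all cancel between numerator and denominator), P = [∫_{0}^{0.47} u^2·e^(-2·u) du] / [∫_{0}^{∞} u^2·e^(-2·u) du].
An antiderivative of u^2·e^(-2·u) is -(2·u^2 + 2·u + 1)·e^(-2·u)/4; evaluating from 0 to 0.47 gives ≈ 0.0174007, while the full integral is 1/4.
This evaluates to P = 0.069603.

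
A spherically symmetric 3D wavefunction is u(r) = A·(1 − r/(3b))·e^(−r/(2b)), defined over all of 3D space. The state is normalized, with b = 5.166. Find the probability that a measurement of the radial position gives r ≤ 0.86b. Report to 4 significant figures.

Integrate the radial probability density 4πr²|u|² over r ≤ 0.86b.
Normalization gives A² = 1/(8·π·b^3/3).
Let t = r/b; then A², 4π and the length scale all cancel, so P = ∫_{0}^{0.86} t^2·(1 - t/3)^2·e^(-t) dt ÷ ∫_{0}^{∞} t^2·(1 - t/3)^2·e^(-t) dt.
Using ∫ t^2·(1 - t/3)^2·e^(-t) dt = (-t^4 + 2·t^3 - 3·t^2 - 6·t - 6)·e^(-t)/9, the numerator is ≈ 0.0717151 and the denominator is 2/3.
This evaluates to P = 0.10757.

P ≈ 0.1076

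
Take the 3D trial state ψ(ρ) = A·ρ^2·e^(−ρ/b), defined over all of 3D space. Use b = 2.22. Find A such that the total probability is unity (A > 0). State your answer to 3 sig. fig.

Normalization requires ∫|ψ|² 4πρ² dρ = 1, integrated from 0 to ∞.
In 3D with spherical symmetry the volume element is 4πρ² dρ.
Using ∫₀^∞ ρⁿ e^(−αρ) dρ = n!/αⁿ⁺¹, with ψ = A·ρ^2·e^(−ρ/b), the integral evaluates to A²·[45·π·b^7/2].
Hence A² = 1/[45·π·b^7/2].
Plugging in b = 2.22 yields A = 0.007296.

A ≈ 0.00730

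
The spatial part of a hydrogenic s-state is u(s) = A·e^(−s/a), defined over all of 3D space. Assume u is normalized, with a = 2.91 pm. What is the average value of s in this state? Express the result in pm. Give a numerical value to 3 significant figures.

By definition ⟨s⟩ = ∫ s |u(s)|² 4πs² ds.
Since the A² factors cancel between numerator and denominator, ⟨s⟩ = 3·a/2.
Putting a = 2.91 gives 4.365.

⟨s⟩ ≈ 4.37 pm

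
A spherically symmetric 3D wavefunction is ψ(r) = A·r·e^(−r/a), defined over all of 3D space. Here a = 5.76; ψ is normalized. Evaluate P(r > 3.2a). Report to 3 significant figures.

With dV = 4πr²dr, the probability is ∫|ψ|² dV over r > 3.2a.
A² is fixed by ∫₀^∞ 4πr²|ψ|² dr = 1, i.e. A² = (3·π·a^5)^(−1).
Substituting u = r/a, A², 4π and the length scale all cancel in the ratio: P = ∫_{3.2}^{∞} u^4·e^(-2·u) du / ∫_{0}^{∞} u^4·e^(-2·u) du.
An antiderivative of u^4·e^(-2·u) is -(u^4/2 + u^3 + 3·u^2/2 + 3·u/2 + 3/4)·e^(-2·u); evaluating from 3.2 to ∞ gives ≈ 0.17630, while the full integral is 3/4.
This evaluates to P = 0.2351.

P ≈ 0.235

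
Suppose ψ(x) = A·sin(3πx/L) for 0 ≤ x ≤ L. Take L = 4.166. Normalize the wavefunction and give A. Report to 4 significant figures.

Normalization requires ∫|ψ|² dx = 1, integrated from 0 to L.
Using sin²θ = (1 − cos 2θ)/2, ∫|ψ|² dx = A²·(L/2).
Setting this equal to 1 gives A² = 1/(L/2).
With L = 4.166: A² = 0.48008 and A = 0.69288.

A ≈ 0.6929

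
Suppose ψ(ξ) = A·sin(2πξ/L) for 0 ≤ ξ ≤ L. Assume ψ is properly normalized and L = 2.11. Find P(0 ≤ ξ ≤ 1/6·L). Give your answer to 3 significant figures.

P ≈ 0.0978

|ψ|² is the probability density, so P = ∫_{0}^{1/6·L} |ψ|² dξ.
The normalization integral ∫|ψ|²dξ over the whole domain equals L/2·A², and A² cancels in the ratio.
Substituting u = ξ/L, A² and the length scale cancel in the ratio: P = ∫_{0}^{1/6} sin(2·π·u)^2 du / ∫_{0}^{1} sin(2·π·u)^2 du.
An antiderivative of sin(2·π·u)^2 is u/2 - sin(4·π·u)/(8·π); evaluating from 0 to 1/6 gives -√(3)/(16·π) + 1/12, while the full integral is 1/2.
Evaluating gives P = (-√(3)/8 + π/6)/π.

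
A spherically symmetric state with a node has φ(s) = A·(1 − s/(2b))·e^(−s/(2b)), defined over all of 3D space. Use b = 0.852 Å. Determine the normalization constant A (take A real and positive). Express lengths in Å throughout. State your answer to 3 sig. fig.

The normalization condition is ∫|φ|² 4πs² ds = 1 from 0 to ∞.
In 3D with spherical symmetry the volume element is 4πs² ds.
With ∫₀^∞ s^4 e^(−αs) ds = 4!/α^5, with φ = A·(1 − s/(2b))·e^(−s/(2b)), the integral evaluates to A²·[8·π·b^3].
So A² = (8·π·b^3)^(−1).
With b = 0.852: A² = 0.06433 and A = 0.2536.

A ≈ 0.254 Å^(-3/2)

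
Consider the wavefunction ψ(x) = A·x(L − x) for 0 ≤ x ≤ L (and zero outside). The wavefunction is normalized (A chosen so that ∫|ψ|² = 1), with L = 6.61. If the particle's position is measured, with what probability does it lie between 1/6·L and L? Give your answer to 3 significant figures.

P = ∫_{1/6·L}^{L} |ψ(x)|² dx.
With A² fixed by ∫|ψ|² = 1, i.e. A² = (L^5/30)^(−1), substitute and integrate.
Let u = x/L; then A² and the length scale cancel, so P = ∫_{1/6}^{1} u^2·(1 - u)^2 du ÷ ∫_{0}^{1} u^2·(1 - u)^2 du.
Using ∫ u^2·(1 - u)^2 du = u^3·(6·u^2 - 15·u + 10)/30, the numerator is 125/3888 and the denominator is 1/30.
Taking the ratio, P = 625/648.

P ≈ 0.965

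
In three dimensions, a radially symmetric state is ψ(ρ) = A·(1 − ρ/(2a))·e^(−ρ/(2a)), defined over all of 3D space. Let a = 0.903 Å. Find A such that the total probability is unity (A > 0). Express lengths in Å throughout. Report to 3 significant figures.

Require ∫ |ψ|² 4πρ² dρ = 1 over the whole domain.
In 3D with spherical symmetry the volume element is 4πρ² dρ.
Using ∫₀^∞ ρⁿ e^(−αρ) dρ = n!/αⁿ⁺¹, with ψ = A·(1 − ρ/(2a))·e^(−ρ/(2a)), the integral evaluates to A²·[8·π·a^3].
Setting this equal to 1 gives A² = 1/(8·π·a^3).
Substituting a = 0.903 gives A² = 0.05404, so A = 0.2325.

A ≈ 0.232 Å^(-3/2)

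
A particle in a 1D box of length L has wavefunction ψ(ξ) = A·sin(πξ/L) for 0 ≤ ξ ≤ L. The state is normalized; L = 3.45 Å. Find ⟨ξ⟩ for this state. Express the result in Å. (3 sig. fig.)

⟨ξ⟩ ≈ 1.73 Å

By definition ⟨ξ⟩ = ∫ ξ |ψ(ξ)|² dξ.
Since the A² factors cancel between numerator and denominator, ⟨ξ⟩ = L/2.
Putting L = 3.45 gives 1.725.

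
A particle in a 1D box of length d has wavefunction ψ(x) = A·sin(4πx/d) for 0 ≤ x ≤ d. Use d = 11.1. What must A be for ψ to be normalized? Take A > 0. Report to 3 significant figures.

Require ∫ |ψ|² dx = 1 over the whole domain.
Using sin²θ = (1 − cos 2θ)/2, with ψ = A·sin(4πx/d), the integral evaluates to A²·[d/2].
So A² = (d/2)^(−1).
Substituting d = 11.1 gives A² = 0.1802, so A = 0.4245.

A ≈ 0.424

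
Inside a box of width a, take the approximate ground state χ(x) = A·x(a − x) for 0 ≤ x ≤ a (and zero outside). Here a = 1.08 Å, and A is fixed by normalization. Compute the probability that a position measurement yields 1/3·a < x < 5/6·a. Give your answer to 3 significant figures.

The probability is P = ∫ |χ|² dx over [1/3·a, 5/6·a].
The normalization integral ∫|χ|²dx over the whole domain equals a^5/30·A², and A² cancels in the ratio.
Substituting u = x/a, A² and the length scale cancel in the ratio: P = ∫_{1/3}^{5/6} u^2·(1 - u)^2 du / ∫_{0}^{1} u^2·(1 - u)^2 du.
An antiderivative of u^2·(1 - u)^2 is u^3·(6·u^2 - 15·u + 10)/30; evaluating from 1/3 to 5/6 gives 163/6480, while the full integral is 1/30.
Taking the ratio, P = 163/216.

P ≈ 0.755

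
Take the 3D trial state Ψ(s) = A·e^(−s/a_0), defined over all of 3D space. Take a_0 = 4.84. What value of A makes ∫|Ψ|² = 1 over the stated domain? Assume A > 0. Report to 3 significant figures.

We need A² ∫|f|² 4πs² ds = 1, taking the integral from 0 to ∞.
With ∫₀^∞ s^2 e^(−αs) ds = 2!/α^3, the integral (without the A² prefactor) comes out to π·a_0^3.
Setting this equal to 1 gives A² = 1/(π·a_0^3).
Substituting a_0 = 4.84 gives A² = 0.002807, so A = 0.05299.

A ≈ 0.0530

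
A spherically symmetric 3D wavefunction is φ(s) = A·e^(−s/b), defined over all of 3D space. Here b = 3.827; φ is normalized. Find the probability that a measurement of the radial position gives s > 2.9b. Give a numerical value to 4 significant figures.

P ≈ 0.07151

P = ∫ |φ|² 4πs² ds over s > 2.9b.
Normalization gives A² = 1/(π·b^3).
In terms of u = s/b (A², 4π and the length scale all cancel between numerator and denominator), P = [∫_{2.9}^{∞} u^2·e^(-2·u) du] / [∫_{0}^{∞} u^2·e^(-2·u) du].
An antiderivative of u^2·e^(-2·u) is -(2·u^2 + 2·u + 1)·e^(-2·u)/4; evaluating from 2.9 to ∞ gives 1181·e^(-29/5)/200, while the full integral is 1/4.
The region integral divided by the full integral gives P = 0.071511.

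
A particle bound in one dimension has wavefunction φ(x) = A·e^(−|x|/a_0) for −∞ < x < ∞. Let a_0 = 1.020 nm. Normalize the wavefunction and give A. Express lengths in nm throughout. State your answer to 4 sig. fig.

The normalization condition is ∫|φ|² dx = 1 from −∞ to ∞.
Using ∫₀^∞ xⁿ e^(−αx) dx = n!/αⁿ⁺¹, with φ = A·e^(−|x|/a_0), the integral evaluates to A²·[a_0].
Hence A² = 1/[a_0].
Plugging in a_0 = 1.020 yields A = 0.99015.

A ≈ 0.9901 nm^(-1/2)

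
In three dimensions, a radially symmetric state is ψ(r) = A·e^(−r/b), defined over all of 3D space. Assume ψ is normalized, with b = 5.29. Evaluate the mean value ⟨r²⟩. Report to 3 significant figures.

⟨r^2⟩ ≈ 84.0

⟨r²⟩ = ∫ r^2 |ψ|² 4πr² dr over the full domain.
The ratio of the moment integral to the normalization integral gives ⟨r²⟩ = 3·b^2.
With b = 5.29, ⟨r^2⟩ = 83.95.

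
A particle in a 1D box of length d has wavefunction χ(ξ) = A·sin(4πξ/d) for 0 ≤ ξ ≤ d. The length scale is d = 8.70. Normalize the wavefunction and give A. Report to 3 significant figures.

A ≈ 0.479

The normalization condition is ∫|χ|² dξ = 1 from 0 to d.
Using sin²θ = (1 − cos 2θ)/2, ∫|χ|² dξ = A²·(d/2).
Setting this equal to 1 gives A² = 1/(d/2).
With d = 8.70: A² = 0.2299 and A = 0.4795.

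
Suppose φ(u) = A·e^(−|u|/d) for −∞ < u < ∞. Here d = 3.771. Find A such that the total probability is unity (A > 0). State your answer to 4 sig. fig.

A ≈ 0.5150

Require ∫ |φ|² du = 1 over the whole domain.
Recall ∫₀^∞ u^m e^(−u/β) du = m!·β^(m+1), carrying out the integral gives A² · d.
Hence A² = 1/[d].
Plugging in d = 3.771 yields A = 0.51496.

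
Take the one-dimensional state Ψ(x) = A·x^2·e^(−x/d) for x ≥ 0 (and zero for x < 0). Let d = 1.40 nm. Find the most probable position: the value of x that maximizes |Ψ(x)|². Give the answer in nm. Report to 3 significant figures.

The maximum of |Ψ(x)|² occurs where its derivative vanishes.
Solving yields x = 2·d.
With d = 1.40, the most probable position is 2.800 nm.

x ≈ 2.80 nm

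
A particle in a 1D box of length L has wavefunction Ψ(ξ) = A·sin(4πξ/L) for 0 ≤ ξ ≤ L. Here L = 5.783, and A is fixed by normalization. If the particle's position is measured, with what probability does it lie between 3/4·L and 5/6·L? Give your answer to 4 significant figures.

P ≈ 0.04888

|Ψ|² is the probability density, so P = ∫_{3/4·L}^{5/6·L} |Ψ|² dξ.
The normalization integral ∫|Ψ|²dξ over the whole domain equals L/2·A², and A² cancels in the ratio.
Substituting u = ξ/L, A² and the length scale cancel in the ratio: P = ∫_{3/4}^{5/6} sin(4·π·u)^2 du / ∫_{0}^{1} sin(4·π·u)^2 du.
An antiderivative of sin(4·π·u)^2 is u/2 - sin(4·π·u)·cos(4·π·u)/(8·π); evaluating from 3/4 to 5/6 gives -√(3)/(32·π) + 1/24, while the full integral is 1/2.
Evaluating gives P = (-√(3)/16 + π/12)/π.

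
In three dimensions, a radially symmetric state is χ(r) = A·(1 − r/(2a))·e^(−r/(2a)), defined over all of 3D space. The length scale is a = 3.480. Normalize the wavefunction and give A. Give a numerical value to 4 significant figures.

A ≈ 0.03073

We need A² ∫|f|² 4πr² dr = 1, taking the integral from 0 to ∞.
In 3D with spherical symmetry the volume element is 4πr² dr.
Recall ∫₀^∞ r^m e^(−r/β) dr = m!·β^(m+1), the integral (without the A² prefactor) comes out to 8·π·a^3.
Hence A² = 1/[8·π·a^3].
Substituting a = 3.480 gives A² = 0.00094411, so A = 0.030726.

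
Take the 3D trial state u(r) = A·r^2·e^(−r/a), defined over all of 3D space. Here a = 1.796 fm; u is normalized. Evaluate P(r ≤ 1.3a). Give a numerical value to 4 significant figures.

P = ∫ |u|² 4πr² dr over r ≤ 1.3a.
Normalization gives A² = 1/(45·π·a^7/2).
Let t = r/a; then A², 4π and the length scale all cancel, so P = ∫_{0}^{1.3} t^6·e^(-2·t) dt ÷ ∫_{0}^{∞} t^6·e^(-2·t) dt.
With ∫ t^6·e^(-2·t) dt = -(4·t^6 + 12·t^5 + 30·t^4 + 60·t^3 + 90·t^2 + 90·t + 45)·e^(-2·t)/8 + C, the region integral is ≈ 0.0965818 and the full one is 45/8.
This evaluates to P = 0.017170.

P ≈ 0.01717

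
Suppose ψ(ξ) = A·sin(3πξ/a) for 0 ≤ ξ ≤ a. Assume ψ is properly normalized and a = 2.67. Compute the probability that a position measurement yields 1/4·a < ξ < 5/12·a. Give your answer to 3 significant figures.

P = ∫_{1/4·a}^{5/12·a} |ψ(ξ)|² dξ.
With A² fixed by ∫|ψ|² = 1, i.e. A² = (a/2)^(−1), substitute and integrate.
Substituting u = ξ/a, A² and the length scale cancel in the ratio: P = ∫_{1/4}^{5/12} sin(3·π·u)^2 du / ∫_{0}^{1} sin(3·π·u)^2 du.
Using ∫ sin(3·π·u)^2 du = u/2 - sin(6·π·u)/(12·π), the numerator is 1/12 - 1/(6·π) and the denominator is 1/2.
This works out to P = (-2 + π)/(6·π).

P ≈ 0.0606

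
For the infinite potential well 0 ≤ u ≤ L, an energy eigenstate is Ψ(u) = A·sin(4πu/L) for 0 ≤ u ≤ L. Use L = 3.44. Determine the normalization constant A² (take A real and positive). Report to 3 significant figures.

A^2 ≈ 0.581

We need A² ∫|f|² du = 1, taking the integral from 0 to L.
Using sin²θ = (1 − cos 2θ)/2, carrying out the integral gives A² · L/2.
Setting this equal to 1 gives A² = 1/(L/2).
Substituting L = 3.44 gives A² = 0.5814, so A = 0.7625.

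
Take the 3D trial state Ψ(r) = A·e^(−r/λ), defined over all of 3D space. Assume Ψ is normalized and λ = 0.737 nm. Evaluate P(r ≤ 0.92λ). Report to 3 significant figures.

Integrate the radial probability density 4πr²|Ψ|² over r ≤ 0.92λ.
A² is fixed by ∫₀^∞ 4πr²|Ψ|² dr = 1, i.e. A² = (π·λ^3)^(−1).
Substituting u = r/λ, A², 4π and the length scale all cancel in the ratio: P = ∫_{0}^{0.92} u^2·e^(-2·u) du / ∫_{0}^{∞} u^2·e^(-2·u) du.
An antiderivative of u^2·e^(-2·u) is -(2·u^2 + 2·u + 1)·e^(-2·u)/4; evaluating from 0 to 0.92 gives 1/4 - 2833·e^(-46/25)/2500, while the full integral is 1/4.
Taking the ratio yields P = 0.2801.

P ≈ 0.280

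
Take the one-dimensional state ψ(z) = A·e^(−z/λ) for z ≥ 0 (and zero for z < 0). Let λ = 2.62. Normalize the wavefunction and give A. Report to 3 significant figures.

A ≈ 0.874

The normalization condition is ∫|ψ|² dz = 1 from 0 to ∞.
Recall ∫₀^∞ z^m e^(−z/β) dz = m!·β^(m+1), the integral (without the A² prefactor) comes out to λ/2.
So A² = (λ/2)^(−1).
Plugging in λ = 2.62 yields A = 0.8737.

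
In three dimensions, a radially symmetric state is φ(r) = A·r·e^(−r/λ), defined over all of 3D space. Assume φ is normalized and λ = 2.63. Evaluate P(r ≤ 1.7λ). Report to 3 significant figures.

P ≈ 0.256

P = ∫ |φ|² 4πr² dr over r ≤ 1.7λ.
Normalization gives A² = 1/(3·π·λ^5).
Let u = r/λ; then A², 4π and the length scale all cancel, so P = ∫_{0}^{1.7} u^4·e^(-2·u) du ÷ ∫_{0}^{∞} u^4·e^(-2·u) du.
Using ∫ u^4·e^(-2·u) du = -(u^4/2 + u^3 + 3·u^2/2 + 3·u/2 + 3/4)·e^(-2·u), the numerator is ≈ 0.19186 and the denominator is 3/4.
This evaluates to P = 0.2558.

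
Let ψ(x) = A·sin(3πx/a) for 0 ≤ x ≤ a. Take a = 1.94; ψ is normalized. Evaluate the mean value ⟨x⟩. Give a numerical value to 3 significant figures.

⟨x⟩ ≈ 0.970

By definition ⟨x⟩ = ∫ x |ψ(x)|² dx.
Since the A² factors cancel between numerator and denominator, ⟨x⟩ = a/2.
Putting a = 1.94 gives 0.9700.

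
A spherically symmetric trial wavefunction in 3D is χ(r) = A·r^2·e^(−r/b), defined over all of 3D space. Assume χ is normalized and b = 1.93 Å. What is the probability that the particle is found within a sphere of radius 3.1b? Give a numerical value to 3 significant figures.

P ≈ 0.426

With dV = 4πr²dr, the probability is ∫|χ|² dV over r ≤ 3.1b.
The full normalization integral is A²·[45·π·b^7/2] = 1, fixing A².
Substituting u = r/b, A², 4π and the length scale all cancel in the ratio: P = ∫_{0}^{3.1} u^6·e^(-2·u) du / ∫_{0}^{∞} u^6·e^(-2·u) du.
Using ∫ u^6·e^(-2·u) du = -(4·u^6 + 12·u^5 + 30·u^4 + 60·u^3 + 90·u^2 + 90·u + 45)·e^(-2·u)/8, the numerator is ≈ 2.3951 and the denominator is 45/8.
Taking the ratio yields P = 0.4258.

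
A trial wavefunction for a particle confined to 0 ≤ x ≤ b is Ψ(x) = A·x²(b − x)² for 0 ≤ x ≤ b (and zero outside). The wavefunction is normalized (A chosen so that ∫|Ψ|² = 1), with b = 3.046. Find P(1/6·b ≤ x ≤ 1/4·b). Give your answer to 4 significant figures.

The probability is P = ∫ |Ψ|² dx over [1/6·b, 1/4·b].
With A² fixed by ∫|Ψ|² = 1, i.e. A² = (b^9/630)^(−1), substitute and integrate.
Substituting u = x/b, A² and the length scale cancel in the ratio: P = ∫_{1/6}^{1/4} u^4·(1 - u)^4 du / ∫_{0}^{1} u^4·(1 - u)^4 du.
With ∫ u^4·(1 - u)^4 du = u^5·(70·u^4 - 315·u^3 + 540·u^2 - 420·u + 126)/630 + C, the region integral is ≈ 0.0000634559 and the full one is 1/630.
This works out to P = 0.039977.

P ≈ 0.03998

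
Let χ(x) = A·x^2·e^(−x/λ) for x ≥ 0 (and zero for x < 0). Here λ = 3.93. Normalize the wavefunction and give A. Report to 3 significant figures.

A ≈ 0.0377

We need A² ∫|f|² dx = 1, taking the integral from 0 to ∞.
Recall ∫₀^∞ x^m e^(−x/β) dx = m!·β^(m+1), ∫|χ|² dx = A²·(3·λ^5/4).
Hence A² = 1/[3·λ^5/4].
With λ = 3.93: A² = 0.001422 and A = 0.03771.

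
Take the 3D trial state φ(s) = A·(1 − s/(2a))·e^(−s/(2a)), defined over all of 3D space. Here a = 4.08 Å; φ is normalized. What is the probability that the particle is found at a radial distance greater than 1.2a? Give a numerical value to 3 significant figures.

P ≈ 0.958

P = ∫ |φ|² 4πs² ds over s > 1.2a.
Normalization gives A² = 1/(8·π·a^3).
Let u = s/a; then A², 4π and the length scale all cancel, so P = ∫_{1.2}^{∞} u^2·(1 - u/2)^2·e^(-u) du ÷ ∫_{0}^{∞} u^2·(1 - u/2)^2·e^(-u) du.
An antiderivative of u^2·(1 - u/2)^2·e^(-u) is -(u^4/4 + u^2 + 2·u + 2)·e^(-u); evaluating from 1.2 to ∞ gives 3974·e^(-6/5)/625, while the full integral is 2.
The region integral divided by the full integral gives P = 0.9576.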